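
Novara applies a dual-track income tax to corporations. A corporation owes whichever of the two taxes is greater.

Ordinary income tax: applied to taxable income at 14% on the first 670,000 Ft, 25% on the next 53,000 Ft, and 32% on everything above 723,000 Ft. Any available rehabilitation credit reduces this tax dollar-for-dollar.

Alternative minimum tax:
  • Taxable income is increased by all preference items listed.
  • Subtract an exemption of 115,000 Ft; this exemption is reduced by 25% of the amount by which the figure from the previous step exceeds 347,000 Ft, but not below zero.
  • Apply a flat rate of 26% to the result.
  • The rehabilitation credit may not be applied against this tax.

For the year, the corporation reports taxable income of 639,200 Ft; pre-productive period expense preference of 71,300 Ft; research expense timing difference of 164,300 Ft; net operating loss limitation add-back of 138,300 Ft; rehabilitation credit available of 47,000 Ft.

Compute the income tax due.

Ordinary income tax:
  639,200 Ft × 14% = 89,488 Ft
  Less rehabilitation credit 47,000 Ft → 42,488 Ft

Alternative minimum tax:
  Adjusted income: 639,200 Ft + 71,300 Ft + 164,300 Ft + 138,300 Ft = 1,013,100 Ft
  Exemption: 25% × (1,013,100 Ft − 347,000 Ft) = 166,525 Ft ≥ 115,000 Ft, so the exemption is fully phased out
  Base: 1,013,100 Ft − 0 Ft = 1,013,100 Ft
  1,013,100 Ft × 26% = 263,406 Ft

263,406 Ft > 42,488 Ft, so the alternative minimum tax is the binding amount.

263,406 Ft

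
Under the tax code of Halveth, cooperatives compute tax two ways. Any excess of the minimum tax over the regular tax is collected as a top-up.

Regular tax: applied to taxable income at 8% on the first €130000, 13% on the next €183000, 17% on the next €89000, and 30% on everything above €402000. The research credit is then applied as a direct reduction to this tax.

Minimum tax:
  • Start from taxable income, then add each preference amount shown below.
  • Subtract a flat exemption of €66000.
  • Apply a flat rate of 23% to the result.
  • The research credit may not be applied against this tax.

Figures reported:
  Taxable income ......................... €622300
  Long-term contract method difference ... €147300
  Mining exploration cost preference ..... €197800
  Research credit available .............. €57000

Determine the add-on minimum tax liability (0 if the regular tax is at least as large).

Minimum tax:
  Adjusted income: €622300 + €147300 + €197800 = €967400
  Less exemption €66000 → base €901400
  €901400 × 23% = €207322

Regular tax:
  €130000 × 8% = €10400
  €183000 × 13% = €23790
  €89000 × 17% = €15130
  €220300 × 30% = €66090
  → €115410
  Less research credit €57000 → €58410

Excess of minimum tax over regular tax: €207322 − €58410 = €148912.

€148912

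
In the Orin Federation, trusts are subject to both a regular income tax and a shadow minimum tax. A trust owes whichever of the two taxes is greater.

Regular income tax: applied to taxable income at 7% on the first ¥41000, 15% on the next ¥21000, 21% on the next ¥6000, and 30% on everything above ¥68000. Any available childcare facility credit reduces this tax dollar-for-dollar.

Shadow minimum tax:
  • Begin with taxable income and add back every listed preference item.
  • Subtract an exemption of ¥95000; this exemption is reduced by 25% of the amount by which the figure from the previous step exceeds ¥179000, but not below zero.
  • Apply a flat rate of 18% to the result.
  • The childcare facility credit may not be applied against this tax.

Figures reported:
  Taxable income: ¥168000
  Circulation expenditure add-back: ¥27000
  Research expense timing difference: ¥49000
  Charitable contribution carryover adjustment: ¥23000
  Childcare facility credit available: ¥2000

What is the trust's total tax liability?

¥35280

Shadow minimum tax:
  Adjusted income: ¥168000 + ¥27000 + ¥49000 + ¥23000 = ¥267000
  Exemption: ¥95000 − 25% × (¥267000 − ¥179000) = ¥95000 − ¥22000 = ¥73000
  Base: ¥267000 − ¥73000 = ¥194000
  ¥194000 × 18% = ¥34920

Regular income tax:
  ¥41000 × 7% = ¥2870
  ¥21000 × 15% = ¥3150
  ¥6000 × 21% = ¥1260
  ¥100000 × 30% = ¥30000
  → ¥37280
  Less childcare facility credit ¥2000 → ¥35280

¥35280 > ¥34920, so the regular income tax governs.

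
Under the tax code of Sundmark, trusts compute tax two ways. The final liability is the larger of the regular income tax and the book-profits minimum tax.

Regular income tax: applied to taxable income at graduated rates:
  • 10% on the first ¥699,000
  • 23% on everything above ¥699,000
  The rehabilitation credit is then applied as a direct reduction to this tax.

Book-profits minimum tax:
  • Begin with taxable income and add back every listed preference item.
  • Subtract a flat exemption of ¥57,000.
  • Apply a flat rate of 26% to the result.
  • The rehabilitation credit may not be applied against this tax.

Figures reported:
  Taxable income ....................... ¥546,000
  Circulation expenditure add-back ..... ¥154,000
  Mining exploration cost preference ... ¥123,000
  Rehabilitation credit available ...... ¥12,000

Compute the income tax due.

¥199,160

Regular income tax:
  ¥546,000 × 10% = ¥54,600
  Less rehabilitation credit ¥12,000 → ¥42,600

Book-profits minimum tax:
  Adjusted income: ¥546,000 + ¥154,000 + ¥123,000 = ¥823,000
  Less exemption ¥57,000 → base ¥766,000
  ¥766,000 × 26% = ¥199,160

¥199,160 > ¥42,600, so the book-profits minimum tax is the binding amount.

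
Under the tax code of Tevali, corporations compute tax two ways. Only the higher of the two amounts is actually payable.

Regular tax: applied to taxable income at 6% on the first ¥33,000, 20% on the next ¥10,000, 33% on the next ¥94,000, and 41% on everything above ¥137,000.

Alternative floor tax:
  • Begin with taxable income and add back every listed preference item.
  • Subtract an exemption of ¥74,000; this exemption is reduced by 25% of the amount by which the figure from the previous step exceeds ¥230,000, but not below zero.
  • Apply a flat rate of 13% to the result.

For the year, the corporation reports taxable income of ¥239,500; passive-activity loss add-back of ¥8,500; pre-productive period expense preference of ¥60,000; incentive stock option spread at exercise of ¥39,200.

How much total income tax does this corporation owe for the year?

¥77,025

Regular tax:
  ¥33,000 × 6% = ¥1,980
  ¥10,000 × 20% = ¥2,000
  ¥94,000 × 33% = ¥31,020
  ¥102,500 × 41% = ¥42,025
  → ¥77,025

Alternative floor tax:
  Adjusted income: ¥239,500 + ¥8,500 + ¥60,000 + ¥39,200 = ¥347,200
  Exemption: ¥74,000 − 25% × (¥347,200 − ¥230,000) = ¥74,000 − ¥29,300 = ¥44,700
  Base: ¥347,200 − ¥44,700 = ¥302,500
  ¥302,500 × 13% = ¥39,325

¥77,025 > ¥39,325, so the regular tax governs.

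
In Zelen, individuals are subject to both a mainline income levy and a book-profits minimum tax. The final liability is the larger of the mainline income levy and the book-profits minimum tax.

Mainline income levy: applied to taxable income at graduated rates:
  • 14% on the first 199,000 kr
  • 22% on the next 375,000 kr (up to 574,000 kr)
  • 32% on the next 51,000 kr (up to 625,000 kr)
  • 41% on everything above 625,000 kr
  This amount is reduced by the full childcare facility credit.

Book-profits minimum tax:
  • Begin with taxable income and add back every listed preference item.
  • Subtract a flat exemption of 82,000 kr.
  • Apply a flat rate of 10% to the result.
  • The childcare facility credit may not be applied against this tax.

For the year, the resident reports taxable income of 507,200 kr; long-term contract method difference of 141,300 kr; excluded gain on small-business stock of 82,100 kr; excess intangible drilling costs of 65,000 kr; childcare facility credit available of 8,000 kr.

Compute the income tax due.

87,664 kr

Mainline income levy:
  199,000 kr × 14% = 27,860 kr
  308,200 kr × 22% = 67,804 kr
  → 95,664 kr
  Less childcare facility credit 8,000 kr → 87,664 kr

Book-profits minimum tax:
  Adjusted income: 507,200 kr + 141,300 kr + 82,100 kr + 65,000 kr = 795,600 kr
  Less exemption 82,000 kr → base 713,600 kr
  713,600 kr × 10% = 71,360 kr

87,664 kr > 71,360 kr, so the mainline income levy governs.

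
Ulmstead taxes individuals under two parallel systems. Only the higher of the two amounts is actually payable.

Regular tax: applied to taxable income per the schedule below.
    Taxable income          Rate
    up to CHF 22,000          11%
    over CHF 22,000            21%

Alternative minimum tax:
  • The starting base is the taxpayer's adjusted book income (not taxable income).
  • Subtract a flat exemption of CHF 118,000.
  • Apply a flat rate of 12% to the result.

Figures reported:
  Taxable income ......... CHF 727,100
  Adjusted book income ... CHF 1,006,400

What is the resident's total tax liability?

CHF 150,491

Regular tax:
  CHF 22,000 × 11% = CHF 2,420
  CHF 705,100 × 21% = CHF 148,071
  → CHF 150,491

Alternative minimum tax:
  Base (adjusted book income): CHF 1,006,400
  Less exemption CHF 118,000 → base CHF 888,400
  CHF 888,400 × 12% = CHF 106,608

CHF 150,491 > CHF 106,608, so the regular tax governs.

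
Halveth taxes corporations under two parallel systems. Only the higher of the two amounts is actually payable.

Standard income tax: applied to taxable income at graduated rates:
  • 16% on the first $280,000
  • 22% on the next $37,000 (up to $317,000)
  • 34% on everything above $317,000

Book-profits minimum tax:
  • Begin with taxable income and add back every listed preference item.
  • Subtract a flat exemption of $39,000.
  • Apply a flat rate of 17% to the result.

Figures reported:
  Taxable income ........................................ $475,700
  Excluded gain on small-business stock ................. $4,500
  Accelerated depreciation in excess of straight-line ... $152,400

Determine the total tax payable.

Standard income tax:
  $280,000 × 16% = $44,800
  $37,000 × 22% = $8,140
  $158,700 × 34% = $53,958
  → $106,898

Book-profits minimum tax:
  Adjusted income: $475,700 + $4,500 + $152,400 = $632,600
  Less exemption $39,000 → base $593,600
  $593,600 × 17% = $100,912

$106,898 > $100,912, so the standard income tax governs.

$106,898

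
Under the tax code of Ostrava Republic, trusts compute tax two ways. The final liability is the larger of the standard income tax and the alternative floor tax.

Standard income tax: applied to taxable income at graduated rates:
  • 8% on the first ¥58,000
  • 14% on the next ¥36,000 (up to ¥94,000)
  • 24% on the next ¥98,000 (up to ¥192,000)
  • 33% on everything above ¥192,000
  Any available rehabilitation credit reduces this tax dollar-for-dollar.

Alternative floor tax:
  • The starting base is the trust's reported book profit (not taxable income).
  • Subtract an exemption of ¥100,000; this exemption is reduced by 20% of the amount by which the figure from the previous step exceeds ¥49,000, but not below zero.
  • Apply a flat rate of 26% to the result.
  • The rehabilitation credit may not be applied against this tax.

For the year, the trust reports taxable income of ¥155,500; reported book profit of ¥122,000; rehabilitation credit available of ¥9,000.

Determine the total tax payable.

Standard income tax:
  ¥58,000 × 8% = ¥4,640
  ¥36,000 × 14% = ¥5,040
  ¥61,500 × 24% = ¥14,760
  → ¥24,440
  Less rehabilitation credit ¥9,000 → ¥15,440

Alternative floor tax:
  Base (reported book profit): ¥122,000
  Exemption: ¥100,000 − 20% × (¥122,000 − ¥49,000) = ¥100,000 − ¥14,600 = ¥85,400
  Base: ¥122,000 − ¥85,400 = ¥36,600
  ¥36,600 × 26% = ¥9,516

¥15,440 > ¥9,516, so the standard income tax governs.

¥15,440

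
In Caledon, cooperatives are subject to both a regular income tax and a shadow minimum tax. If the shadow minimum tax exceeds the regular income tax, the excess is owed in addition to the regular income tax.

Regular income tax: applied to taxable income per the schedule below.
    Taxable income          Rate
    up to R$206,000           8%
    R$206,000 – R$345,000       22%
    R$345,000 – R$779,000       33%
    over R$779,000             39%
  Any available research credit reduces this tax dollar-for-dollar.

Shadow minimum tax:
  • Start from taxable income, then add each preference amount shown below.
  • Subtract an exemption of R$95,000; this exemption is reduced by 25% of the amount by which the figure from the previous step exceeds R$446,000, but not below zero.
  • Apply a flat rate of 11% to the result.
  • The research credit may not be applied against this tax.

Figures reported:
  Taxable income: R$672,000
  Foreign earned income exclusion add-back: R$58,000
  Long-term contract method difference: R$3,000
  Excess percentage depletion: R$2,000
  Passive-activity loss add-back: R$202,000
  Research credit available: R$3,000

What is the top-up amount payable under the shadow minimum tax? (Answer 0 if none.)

R$0

Regular income tax:
  R$206,000 × 8% = R$16,480
  R$139,000 × 22% = R$30,580
  R$327,000 × 33% = R$107,910
  → R$154,970
  Less research credit R$3,000 → R$151,970

Shadow minimum tax:
  Adjusted income: R$672,000 + R$58,000 + R$3,000 + R$2,000 + R$202,000 = R$937,000
  Exemption: 25% × (R$937,000 − R$446,000) = R$122,750 ≥ R$95,000, so the exemption is fully phased out
  Base: R$937,000 − R$0 = R$937,000
  R$937,000 × 11% = R$103,070

R$103,070 ≤ R$151,970, so no add-on is due.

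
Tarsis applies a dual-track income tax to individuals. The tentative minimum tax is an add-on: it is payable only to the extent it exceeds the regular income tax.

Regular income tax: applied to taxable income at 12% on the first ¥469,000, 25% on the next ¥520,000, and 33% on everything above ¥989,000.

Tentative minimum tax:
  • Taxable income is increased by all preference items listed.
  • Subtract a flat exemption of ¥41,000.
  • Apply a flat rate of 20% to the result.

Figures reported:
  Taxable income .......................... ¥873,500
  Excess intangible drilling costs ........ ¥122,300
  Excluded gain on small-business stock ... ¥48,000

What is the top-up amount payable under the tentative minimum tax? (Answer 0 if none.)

¥43,155

Tentative minimum tax:
  Adjusted income: ¥873,500 + ¥122,300 + ¥48,000 = ¥1,043,800
  Less exemption ¥41,000 → base ¥1,002,800
  ¥1,002,800 × 20% = ¥200,560

Regular income tax:
  ¥469,000 × 12% = ¥56,280
  ¥404,500 × 25% = ¥101,125
  → ¥157,405

Excess of tentative minimum tax over regular income tax: ¥200,560 − ¥157,405 = ¥43,155.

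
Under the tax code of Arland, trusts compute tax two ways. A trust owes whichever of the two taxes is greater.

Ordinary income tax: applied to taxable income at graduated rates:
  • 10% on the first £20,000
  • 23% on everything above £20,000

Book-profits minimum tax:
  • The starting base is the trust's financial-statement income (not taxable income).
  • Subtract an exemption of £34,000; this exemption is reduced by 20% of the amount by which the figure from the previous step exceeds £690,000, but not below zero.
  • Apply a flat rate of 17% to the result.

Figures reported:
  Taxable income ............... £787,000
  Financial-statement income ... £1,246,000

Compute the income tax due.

Book-profits minimum tax:
  Base (financial-statement income): £1,246,000
  Exemption: 20% × (£1,246,000 − £690,000) = £111,200 ≥ £34,000, so the exemption is fully phased out
  Base: £1,246,000 − £0 = £1,246,000
  £1,246,000 × 17% = £211,820

Ordinary income tax:
  £20,000 × 10% = £2,000
  £767,000 × 23% = £176,410
  → £178,410

£211,820 > £178,410, so the book-profits minimum tax is the binding amount.

£211,820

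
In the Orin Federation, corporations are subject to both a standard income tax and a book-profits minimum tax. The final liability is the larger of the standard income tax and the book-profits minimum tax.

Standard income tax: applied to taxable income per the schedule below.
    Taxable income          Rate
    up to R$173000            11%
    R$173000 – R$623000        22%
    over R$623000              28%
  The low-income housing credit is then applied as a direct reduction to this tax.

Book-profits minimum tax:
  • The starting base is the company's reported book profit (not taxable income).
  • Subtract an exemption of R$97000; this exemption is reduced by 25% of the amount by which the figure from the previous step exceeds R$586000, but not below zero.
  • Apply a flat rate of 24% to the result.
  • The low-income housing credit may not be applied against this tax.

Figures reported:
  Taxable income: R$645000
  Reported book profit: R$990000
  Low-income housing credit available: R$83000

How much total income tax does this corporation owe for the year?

R$237600

Book-profits minimum tax:
  Base (reported book profit): R$990000
  Exemption: 25% × (R$990000 − R$586000) = R$101000 ≥ R$97000, so the exemption is fully phased out
  Base: R$990000 − R$0 = R$990000
  R$990000 × 24% = R$237600

Standard income tax:
  R$173000 × 11% = R$19030
  R$450000 × 22% = R$99000
  R$22000 × 28% = R$6160
  → R$124190
  Less low-income housing credit R$83000 → R$41190

R$237600 > R$41190, so the book-profits minimum tax is the binding amount.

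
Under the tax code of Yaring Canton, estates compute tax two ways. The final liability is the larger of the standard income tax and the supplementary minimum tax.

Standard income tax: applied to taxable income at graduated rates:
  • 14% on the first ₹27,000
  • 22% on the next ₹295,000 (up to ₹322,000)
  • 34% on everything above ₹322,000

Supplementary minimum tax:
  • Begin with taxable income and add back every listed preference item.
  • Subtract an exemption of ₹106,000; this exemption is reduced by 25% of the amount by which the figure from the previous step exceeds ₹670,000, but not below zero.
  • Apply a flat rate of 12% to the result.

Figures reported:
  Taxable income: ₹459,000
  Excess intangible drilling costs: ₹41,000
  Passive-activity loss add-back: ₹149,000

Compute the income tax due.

₹115,260

Standard income tax:
  ₹27,000 × 14% = ₹3,780
  ₹295,000 × 22% = ₹64,900
  ₹137,000 × 34% = ₹46,580
  → ₹115,260

Supplementary minimum tax:
  Adjusted income: ₹459,000 + ₹41,000 + ₹149,000 = ₹649,000
  Exemption: ₹649,000 ≤ ₹670,000, so full ₹106,000 applies
  Base: ₹649,000 − ₹106,000 = ₹543,000
  ₹543,000 × 12% = ₹65,160

₹115,260 > ₹65,160, so the standard income tax governs.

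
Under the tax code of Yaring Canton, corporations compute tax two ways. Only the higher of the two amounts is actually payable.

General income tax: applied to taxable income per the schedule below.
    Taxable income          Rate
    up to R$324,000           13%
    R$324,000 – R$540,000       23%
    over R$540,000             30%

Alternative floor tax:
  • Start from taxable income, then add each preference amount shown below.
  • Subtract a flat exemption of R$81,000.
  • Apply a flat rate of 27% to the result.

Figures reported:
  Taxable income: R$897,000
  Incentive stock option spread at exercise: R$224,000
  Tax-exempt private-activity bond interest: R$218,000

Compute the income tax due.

R$339,660

General income tax:
  R$324,000 × 13% = R$42,120
  R$216,000 × 23% = R$49,680
  R$357,000 × 30% = R$107,100
  → R$198,900

Alternative floor tax:
  Adjusted income: R$897,000 + R$224,000 + R$218,000 = R$1,339,000
  Less exemption R$81,000 → base R$1,258,000
  R$1,258,000 × 27% = R$339,660

R$339,660 > R$198,900, so the alternative floor tax is the binding amount.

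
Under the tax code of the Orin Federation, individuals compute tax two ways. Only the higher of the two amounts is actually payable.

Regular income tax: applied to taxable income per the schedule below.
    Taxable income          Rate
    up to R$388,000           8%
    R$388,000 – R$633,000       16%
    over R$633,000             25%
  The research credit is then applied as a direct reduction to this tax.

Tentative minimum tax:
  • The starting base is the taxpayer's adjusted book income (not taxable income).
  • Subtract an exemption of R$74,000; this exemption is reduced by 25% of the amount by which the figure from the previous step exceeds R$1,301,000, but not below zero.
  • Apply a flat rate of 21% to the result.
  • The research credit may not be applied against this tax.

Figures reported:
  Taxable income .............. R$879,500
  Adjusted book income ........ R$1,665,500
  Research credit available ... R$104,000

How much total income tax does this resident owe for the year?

R$349,755

Tentative minimum tax:
  Base (adjusted book income): R$1,665,500
  Exemption: 25% × (R$1,665,500 − R$1,301,000) = R$91,125 ≥ R$74,000, so the exemption is fully phased out
  Base: R$1,665,500 − R$0 = R$1,665,500
  R$1,665,500 × 21% = R$349,755

Regular income tax:
  R$388,000 × 8% = R$31,040
  R$245,000 × 16% = R$39,200
  R$246,500 × 25% = R$61,625
  → R$131,865
  Less research credit R$104,000 → R$27,865

R$349,755 > R$27,865, so the tentative minimum tax is the binding amount.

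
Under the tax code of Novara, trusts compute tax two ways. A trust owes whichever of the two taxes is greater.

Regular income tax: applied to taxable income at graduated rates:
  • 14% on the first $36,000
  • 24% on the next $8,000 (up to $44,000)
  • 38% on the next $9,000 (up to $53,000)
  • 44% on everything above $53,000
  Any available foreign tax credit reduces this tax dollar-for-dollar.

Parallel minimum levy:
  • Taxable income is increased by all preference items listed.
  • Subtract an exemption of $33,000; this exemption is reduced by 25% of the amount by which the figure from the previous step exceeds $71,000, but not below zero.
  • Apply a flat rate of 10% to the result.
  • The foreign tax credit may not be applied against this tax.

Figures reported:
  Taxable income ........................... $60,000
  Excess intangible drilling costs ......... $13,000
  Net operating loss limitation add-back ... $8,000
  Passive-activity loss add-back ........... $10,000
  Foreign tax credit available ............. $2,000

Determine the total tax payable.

$11,460

Regular income tax:
  $36,000 × 14% = $5,040
  $8,000 × 24% = $1,920
  $9,000 × 38% = $3,420
  $7,000 × 44% = $3,080
  → $13,460
  Less foreign tax credit $2,000 → $11,460

Parallel minimum levy:
  Adjusted income: $60,000 + $13,000 + $8,000 + $10,000 = $91,000
  Exemption: $33,000 − 25% × ($91,000 − $71,000) = $33,000 − $5,000 = $28,000
  Base: $91,000 − $28,000 = $63,000
  $63,000 × 10% = $6,300

$11,460 > $6,300, so the regular income tax governs.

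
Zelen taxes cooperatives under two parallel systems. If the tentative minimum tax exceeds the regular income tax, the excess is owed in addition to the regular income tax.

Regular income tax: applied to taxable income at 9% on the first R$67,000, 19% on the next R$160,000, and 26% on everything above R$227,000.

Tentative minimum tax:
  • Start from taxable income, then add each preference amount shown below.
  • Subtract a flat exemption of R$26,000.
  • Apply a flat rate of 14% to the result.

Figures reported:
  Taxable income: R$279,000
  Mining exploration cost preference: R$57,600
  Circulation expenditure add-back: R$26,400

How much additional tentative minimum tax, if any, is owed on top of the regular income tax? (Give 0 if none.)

R$0

Tentative minimum tax:
  Adjusted income: R$279,000 + R$57,600 + R$26,400 = R$363,000
  Less exemption R$26,000 → base R$337,000
  R$337,000 × 14% = R$47,180

Regular income tax:
  R$67,000 × 9% = R$6,030
  R$160,000 × 19% = R$30,400
  R$52,000 × 26% = R$13,520
  → R$49,950

R$47,180 ≤ R$49,950, so no add-on is due.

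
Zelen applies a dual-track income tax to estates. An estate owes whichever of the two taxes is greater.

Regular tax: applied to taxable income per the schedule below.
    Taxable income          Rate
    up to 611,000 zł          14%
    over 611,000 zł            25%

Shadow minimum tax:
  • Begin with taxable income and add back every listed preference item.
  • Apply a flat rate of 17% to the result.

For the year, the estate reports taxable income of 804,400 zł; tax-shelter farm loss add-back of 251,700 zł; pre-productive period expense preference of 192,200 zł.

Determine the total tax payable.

212,211 zł

Regular tax:
  611,000 zł × 14% = 85,540 zł
  193,400 zł × 25% = 48,350 zł
  → 133,890 zł

Shadow minimum tax:
  Adjusted income: 804,400 zł + 251,700 zł + 192,200 zł = 1,248,300 zł
  1,248,300 zł × 17% = 212,211 zł

212,211 zł > 133,890 zł, so the shadow minimum tax is the binding amount.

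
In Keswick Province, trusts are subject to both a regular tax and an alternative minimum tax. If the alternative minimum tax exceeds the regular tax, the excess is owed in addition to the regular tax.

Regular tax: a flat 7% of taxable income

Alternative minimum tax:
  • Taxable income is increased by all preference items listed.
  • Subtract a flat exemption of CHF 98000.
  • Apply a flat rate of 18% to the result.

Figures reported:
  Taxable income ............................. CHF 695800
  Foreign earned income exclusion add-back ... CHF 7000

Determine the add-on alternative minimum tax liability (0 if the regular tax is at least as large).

CHF 60158

Alternative minimum tax:
  Adjusted income: CHF 695800 + CHF 7000 = CHF 702800
  Less exemption CHF 98000 → base CHF 604800
  CHF 604800 × 18% = CHF 108864

Regular tax:
  CHF 695800 × 7% = CHF 48706

Excess of alternative minimum tax over regular tax: CHF 108864 − CHF 48706 = CHF 60158.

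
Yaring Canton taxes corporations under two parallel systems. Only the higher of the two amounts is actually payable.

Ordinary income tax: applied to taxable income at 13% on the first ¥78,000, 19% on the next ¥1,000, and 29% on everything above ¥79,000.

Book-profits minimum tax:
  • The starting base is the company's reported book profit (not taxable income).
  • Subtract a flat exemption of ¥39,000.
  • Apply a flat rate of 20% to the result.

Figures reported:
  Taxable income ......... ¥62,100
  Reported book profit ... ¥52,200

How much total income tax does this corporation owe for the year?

Book-profits minimum tax:
  Base (reported book profit): ¥52,200
  Less exemption ¥39,000 → base ¥13,200
  ¥13,200 × 20% = ¥2,640

Ordinary income tax:
  ¥62,100 × 13% = ¥8,073

¥8,073 > ¥2,640, so the ordinary income tax governs.

¥8,073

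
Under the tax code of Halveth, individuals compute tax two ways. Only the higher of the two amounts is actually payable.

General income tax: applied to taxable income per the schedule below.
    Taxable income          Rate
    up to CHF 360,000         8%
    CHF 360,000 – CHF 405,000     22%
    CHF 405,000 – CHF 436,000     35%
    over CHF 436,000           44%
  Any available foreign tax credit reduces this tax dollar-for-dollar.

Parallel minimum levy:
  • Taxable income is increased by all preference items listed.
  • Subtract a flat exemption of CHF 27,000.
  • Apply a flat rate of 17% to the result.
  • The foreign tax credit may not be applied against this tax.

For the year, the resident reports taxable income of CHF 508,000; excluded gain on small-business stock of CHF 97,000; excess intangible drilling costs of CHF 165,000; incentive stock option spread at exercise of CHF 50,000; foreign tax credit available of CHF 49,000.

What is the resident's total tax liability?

CHF 134,810

Parallel minimum levy:
  Adjusted income: CHF 508,000 + CHF 97,000 + CHF 165,000 + CHF 50,000 = CHF 820,000
  Less exemption CHF 27,000 → base CHF 793,000
  CHF 793,000 × 17% = CHF 134,810

General income tax:
  CHF 360,000 × 8% = CHF 28,800
  CHF 45,000 × 22% = CHF 9,900
  CHF 31,000 × 35% = CHF 10,850
  CHF 72,000 × 44% = CHF 31,680
  → CHF 81,230
  Less foreign tax credit CHF 49,000 → CHF 32,230

CHF 134,810 > CHF 32,230, so the parallel minimum levy is the binding amount.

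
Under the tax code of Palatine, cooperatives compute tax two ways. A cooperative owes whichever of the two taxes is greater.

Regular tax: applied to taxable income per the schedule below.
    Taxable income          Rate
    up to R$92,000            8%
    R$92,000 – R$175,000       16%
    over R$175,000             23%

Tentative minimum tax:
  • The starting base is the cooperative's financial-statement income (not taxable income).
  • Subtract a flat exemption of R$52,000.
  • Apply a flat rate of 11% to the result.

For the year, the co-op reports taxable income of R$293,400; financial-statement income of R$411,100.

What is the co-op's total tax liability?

Tentative minimum tax:
  Base (financial-statement income): R$411,100
  Less exemption R$52,000 → base R$359,100
  R$359,100 × 11% = R$39,501

Regular tax:
  R$92,000 × 8% = R$7,360
  R$83,000 × 16% = R$13,280
  R$118,400 × 23% = R$27,232
  → R$47,872

R$47,872 > R$39,501, so the regular tax governs.

R$47,872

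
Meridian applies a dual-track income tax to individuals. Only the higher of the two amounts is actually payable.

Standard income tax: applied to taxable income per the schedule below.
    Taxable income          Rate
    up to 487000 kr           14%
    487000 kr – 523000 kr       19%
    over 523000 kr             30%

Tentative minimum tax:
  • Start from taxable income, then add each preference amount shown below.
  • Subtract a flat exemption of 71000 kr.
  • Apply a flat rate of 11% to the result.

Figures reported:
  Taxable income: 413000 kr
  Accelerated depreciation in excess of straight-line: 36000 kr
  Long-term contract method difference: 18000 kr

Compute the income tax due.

Tentative minimum tax:
  Adjusted income: 413000 kr + 36000 kr + 18000 kr = 467000 kr
  Less exemption 71000 kr → base 396000 kr
  396000 kr × 11% = 43560 kr

Standard income tax:
  413000 kr × 14% = 57820 kr

57820 kr > 43560 kr, so the standard income tax governs.

57820 kr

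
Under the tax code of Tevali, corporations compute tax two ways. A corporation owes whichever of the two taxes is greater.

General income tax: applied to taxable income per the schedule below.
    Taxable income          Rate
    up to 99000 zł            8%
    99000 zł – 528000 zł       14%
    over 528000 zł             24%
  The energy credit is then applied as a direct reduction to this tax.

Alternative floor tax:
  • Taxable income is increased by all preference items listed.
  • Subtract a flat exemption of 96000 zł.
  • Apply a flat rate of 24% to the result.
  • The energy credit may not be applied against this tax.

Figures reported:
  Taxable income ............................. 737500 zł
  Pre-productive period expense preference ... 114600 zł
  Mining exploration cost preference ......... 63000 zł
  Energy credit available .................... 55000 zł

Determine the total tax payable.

196584 zł

Alternative floor tax:
  Adjusted income: 737500 zł + 114600 zł + 63000 zł = 915100 zł
  Less exemption 96000 zł → base 819100 zł
  819100 zł × 24% = 196584 zł

General income tax:
  99000 zł × 8% = 7920 zł
  429000 zł × 14% = 60060 zł
  209500 zł × 24% = 50280 zł
  → 118260 zł
  Less energy credit 55000 zł → 63260 zł

196584 zł > 63260 zł, so the alternative floor tax is the binding amount.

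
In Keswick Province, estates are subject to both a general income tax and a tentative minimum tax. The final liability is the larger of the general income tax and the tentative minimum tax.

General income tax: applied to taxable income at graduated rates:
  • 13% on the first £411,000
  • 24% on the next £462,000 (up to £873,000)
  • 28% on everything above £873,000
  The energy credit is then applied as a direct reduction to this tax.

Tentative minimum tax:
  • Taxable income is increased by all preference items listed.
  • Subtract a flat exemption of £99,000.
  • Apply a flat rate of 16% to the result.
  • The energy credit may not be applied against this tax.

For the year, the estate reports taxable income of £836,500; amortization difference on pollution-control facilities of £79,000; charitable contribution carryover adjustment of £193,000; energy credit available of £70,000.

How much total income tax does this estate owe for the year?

£161,520

General income tax:
  £411,000 × 13% = £53,430
  £425,500 × 24% = £102,120
  → £155,550
  Less energy credit £70,000 → £85,550

Tentative minimum tax:
  Adjusted income: £836,500 + £79,000 + £193,000 = £1,108,500
  Less exemption £99,000 → base £1,009,500
  £1,009,500 × 16% = £161,520

£161,520 > £85,550, so the tentative minimum tax is the binding amount.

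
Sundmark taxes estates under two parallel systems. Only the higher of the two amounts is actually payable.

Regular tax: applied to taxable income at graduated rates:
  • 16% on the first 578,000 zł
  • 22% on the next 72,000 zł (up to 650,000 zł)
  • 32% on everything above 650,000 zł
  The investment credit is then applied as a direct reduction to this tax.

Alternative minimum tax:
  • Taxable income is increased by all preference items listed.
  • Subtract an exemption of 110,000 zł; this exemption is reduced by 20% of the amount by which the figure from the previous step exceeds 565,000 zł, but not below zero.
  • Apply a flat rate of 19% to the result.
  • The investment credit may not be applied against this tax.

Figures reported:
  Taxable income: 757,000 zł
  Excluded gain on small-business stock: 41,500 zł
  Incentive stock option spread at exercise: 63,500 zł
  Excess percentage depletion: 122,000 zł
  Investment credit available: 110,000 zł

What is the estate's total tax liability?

Alternative minimum tax:
  Adjusted income: 757,000 zł + 41,500 zł + 63,500 zł + 122,000 zł = 984,000 zł
  Exemption: 110,000 zł − 20% × (984,000 zł − 565,000 zł) = 110,000 zł − 83,800 zł = 26,200 zł
  Base: 984,000 zł − 26,200 zł = 957,800 zł
  957,800 zł × 19% = 181,982 zł

Regular tax:
  578,000 zł × 16% = 92,480 zł
  72,000 zł × 22% = 15,840 zł
  107,000 zł × 32% = 34,240 zł
  → 142,560 zł
  Less investment credit 110,000 zł → 32,560 zł

181,982 zł > 32,560 zł, so the alternative minimum tax is the binding amount.

181,982 zł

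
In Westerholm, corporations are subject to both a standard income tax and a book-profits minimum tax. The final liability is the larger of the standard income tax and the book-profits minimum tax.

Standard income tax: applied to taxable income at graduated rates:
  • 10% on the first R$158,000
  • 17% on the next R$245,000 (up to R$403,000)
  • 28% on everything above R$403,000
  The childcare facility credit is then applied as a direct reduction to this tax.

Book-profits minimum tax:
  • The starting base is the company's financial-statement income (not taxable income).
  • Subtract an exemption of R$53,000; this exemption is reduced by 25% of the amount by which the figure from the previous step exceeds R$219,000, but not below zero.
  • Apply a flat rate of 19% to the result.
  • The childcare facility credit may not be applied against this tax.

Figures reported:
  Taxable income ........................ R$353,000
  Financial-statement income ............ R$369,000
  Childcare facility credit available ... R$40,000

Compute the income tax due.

Book-profits minimum tax:
  Base (financial-statement income): R$369,000
  Exemption: R$53,000 − 25% × (R$369,000 − R$219,000) = R$53,000 − R$37,500 = R$15,500
  Base: R$369,000 − R$15,500 = R$353,500
  R$353,500 × 19% = R$67,165

Standard income tax:
  R$158,000 × 10% = R$15,800
  R$195,000 × 17% = R$33,150
  → R$48,950
  Less childcare facility credit R$40,000 → R$8,950

R$67,165 > R$8,950, so the book-profits minimum tax is the binding amount.

R$67,165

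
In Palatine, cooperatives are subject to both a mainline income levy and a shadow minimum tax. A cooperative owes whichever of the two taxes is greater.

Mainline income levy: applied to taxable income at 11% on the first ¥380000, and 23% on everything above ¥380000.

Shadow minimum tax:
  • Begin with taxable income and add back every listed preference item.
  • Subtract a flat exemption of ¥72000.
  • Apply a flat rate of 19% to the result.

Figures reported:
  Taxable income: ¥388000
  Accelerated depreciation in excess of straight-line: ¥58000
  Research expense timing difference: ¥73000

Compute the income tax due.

¥84930

Mainline income levy:
  ¥380000 × 11% = ¥41800
  ¥8000 × 23% = ¥1840
  → ¥43640

Shadow minimum tax:
  Adjusted income: ¥388000 + ¥58000 + ¥73000 = ¥519000
  Less exemption ¥72000 → base ¥447000
  ¥447000 × 19% = ¥84930

¥84930 > ¥43640, so the shadow minimum tax is the binding amount.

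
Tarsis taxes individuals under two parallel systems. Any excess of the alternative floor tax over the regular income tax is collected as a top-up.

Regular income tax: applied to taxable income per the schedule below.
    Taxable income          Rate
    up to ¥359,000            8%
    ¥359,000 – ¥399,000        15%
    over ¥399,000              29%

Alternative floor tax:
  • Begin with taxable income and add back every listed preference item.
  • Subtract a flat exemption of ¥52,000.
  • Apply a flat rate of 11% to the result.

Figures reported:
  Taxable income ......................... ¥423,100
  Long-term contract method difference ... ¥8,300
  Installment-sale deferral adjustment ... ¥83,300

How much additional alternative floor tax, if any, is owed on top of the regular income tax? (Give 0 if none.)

Alternative floor tax:
  Adjusted income: ¥423,100 + ¥8,300 + ¥83,300 = ¥514,700
  Less exemption ¥52,000 → base ¥462,700
  ¥462,700 × 11% = ¥50,897

Regular income tax:
  ¥359,000 × 8% = ¥28,720
  ¥40,000 × 15% = ¥6,000
  ¥24,100 × 29% = ¥6,989
  → ¥41,709

Excess of alternative floor tax over regular income tax: ¥50,897 − ¥41,709 = ¥9,188.

¥9,188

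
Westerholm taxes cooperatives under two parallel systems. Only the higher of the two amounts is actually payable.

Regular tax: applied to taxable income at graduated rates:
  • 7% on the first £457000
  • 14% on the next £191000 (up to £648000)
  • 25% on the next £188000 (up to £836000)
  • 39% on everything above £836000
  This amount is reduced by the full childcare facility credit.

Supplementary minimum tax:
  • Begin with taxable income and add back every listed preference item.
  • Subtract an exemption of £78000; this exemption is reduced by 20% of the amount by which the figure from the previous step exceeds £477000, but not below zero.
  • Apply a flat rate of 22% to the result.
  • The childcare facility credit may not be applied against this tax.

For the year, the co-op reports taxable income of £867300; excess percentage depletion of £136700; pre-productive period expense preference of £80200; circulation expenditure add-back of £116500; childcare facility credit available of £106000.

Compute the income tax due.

£264154

Supplementary minimum tax:
  Adjusted income: £867300 + £136700 + £80200 + £116500 = £1200700
  Exemption: 20% × (£1200700 − £477000) = £144740 ≥ £78000, so the exemption is fully phased out
  Base: £1200700 − £0 = £1200700
  £1200700 × 22% = £264154

Regular tax:
  £457000 × 7% = £31990
  £191000 × 14% = £26740
  £188000 × 25% = £47000
  £31300 × 39% = £12207
  → £117937
  Less childcare facility credit £106000 → £11937

£264154 > £11937, so the supplementary minimum tax is the binding amount.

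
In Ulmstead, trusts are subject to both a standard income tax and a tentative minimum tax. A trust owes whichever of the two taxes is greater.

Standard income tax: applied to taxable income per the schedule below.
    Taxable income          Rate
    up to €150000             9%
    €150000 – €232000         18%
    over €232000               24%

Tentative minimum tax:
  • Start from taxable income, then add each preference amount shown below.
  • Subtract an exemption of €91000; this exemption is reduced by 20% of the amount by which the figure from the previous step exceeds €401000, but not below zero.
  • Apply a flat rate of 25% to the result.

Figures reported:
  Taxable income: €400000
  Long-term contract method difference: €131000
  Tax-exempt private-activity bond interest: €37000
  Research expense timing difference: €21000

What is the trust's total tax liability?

€133900

Standard income tax:
  €150000 × 9% = €13500
  €82000 × 18% = €14760
  €168000 × 24% = €40320
  → €68580

Tentative minimum tax:
  Adjusted income: €400000 + €131000 + €37000 + €21000 = €589000
  Exemption: €91000 − 20% × (€589000 − €401000) = €91000 − €37600 = €53400
  Base: €589000 − €53400 = €535600
  €535600 × 25% = €133900

€133900 > €68580, so the tentative minimum tax is the binding amount.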